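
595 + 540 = 1135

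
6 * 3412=20472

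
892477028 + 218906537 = 1111383565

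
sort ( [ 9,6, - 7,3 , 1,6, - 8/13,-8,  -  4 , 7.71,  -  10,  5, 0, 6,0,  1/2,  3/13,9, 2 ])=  [ - 10, -8,  -  7 , - 4,-8/13, 0,0,3/13, 1/2, 1,2, 3, 5 , 6,6, 6, 7.71,9,9]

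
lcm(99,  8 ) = 792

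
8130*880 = 7154400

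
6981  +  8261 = 15242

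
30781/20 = 30781/20 = 1539.05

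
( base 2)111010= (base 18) 34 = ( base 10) 58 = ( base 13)46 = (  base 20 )2I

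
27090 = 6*4515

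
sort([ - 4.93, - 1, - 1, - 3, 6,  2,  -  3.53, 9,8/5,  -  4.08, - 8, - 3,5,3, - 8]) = [ - 8, - 8, - 4.93 ,- 4.08, - 3.53, - 3, - 3, - 1, - 1,8/5,2, 3,5, 6 , 9]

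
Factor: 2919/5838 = 1/2 = 2^(- 1 )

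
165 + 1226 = 1391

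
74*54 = 3996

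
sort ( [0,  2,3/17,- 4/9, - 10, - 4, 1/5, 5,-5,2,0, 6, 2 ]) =[ - 10,-5, - 4,  -  4/9, 0,0,3/17, 1/5, 2,2,2,5, 6 ]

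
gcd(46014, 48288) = 6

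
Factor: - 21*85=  -3^1*5^1*7^1 * 17^1 = -  1785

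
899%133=101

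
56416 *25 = 1410400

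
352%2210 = 352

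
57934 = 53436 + 4498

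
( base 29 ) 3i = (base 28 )3L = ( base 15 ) 70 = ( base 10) 105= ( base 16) 69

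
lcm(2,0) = 0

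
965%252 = 209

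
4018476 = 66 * 60886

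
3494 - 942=2552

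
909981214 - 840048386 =69932828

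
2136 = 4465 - 2329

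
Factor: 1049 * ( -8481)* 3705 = -3^2* 5^1 *11^1*13^1*19^1 *257^1 * 1049^1 = - 32961788145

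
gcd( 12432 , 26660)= 4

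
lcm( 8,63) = 504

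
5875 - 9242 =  - 3367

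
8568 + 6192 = 14760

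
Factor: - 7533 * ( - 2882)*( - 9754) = - 211760373924 = - 2^2 *3^5*11^1*31^1*131^1 * 4877^1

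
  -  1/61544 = -1/61544 = - 0.00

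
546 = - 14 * ( - 39)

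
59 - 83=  - 24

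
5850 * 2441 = 14279850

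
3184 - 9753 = -6569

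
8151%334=135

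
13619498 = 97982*139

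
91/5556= 91/5556 = 0.02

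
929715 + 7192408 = 8122123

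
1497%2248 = 1497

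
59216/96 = 616 + 5/6 = 616.83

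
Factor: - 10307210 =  - 2^1*5^1*103^1*10007^1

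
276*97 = 26772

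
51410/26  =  25705/13 = 1977.31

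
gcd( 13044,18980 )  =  4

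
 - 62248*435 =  - 27077880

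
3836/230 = 16 + 78/115  =  16.68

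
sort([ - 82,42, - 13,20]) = [ - 82, - 13 , 20,42] 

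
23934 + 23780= 47714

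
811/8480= 811/8480 = 0.10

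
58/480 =29/240 = 0.12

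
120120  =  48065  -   - 72055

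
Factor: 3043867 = 17^1* 179051^1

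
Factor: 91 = 7^1* 13^1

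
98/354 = 49/177 = 0.28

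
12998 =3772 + 9226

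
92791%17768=3951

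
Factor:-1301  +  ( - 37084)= - 3^2 * 5^1 *853^1 = - 38385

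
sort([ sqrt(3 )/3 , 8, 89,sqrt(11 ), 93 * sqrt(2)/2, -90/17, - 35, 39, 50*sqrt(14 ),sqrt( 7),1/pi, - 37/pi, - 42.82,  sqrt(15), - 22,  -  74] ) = [ - 74, - 42.82 , - 35, - 22, - 37/pi, - 90/17,1/pi , sqrt (3 )/3,sqrt( 7), sqrt ( 11)  ,  sqrt( 15),8, 39,93 * sqrt( 2) /2,89, 50 * sqrt( 14 )] 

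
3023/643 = 4 + 451/643 = 4.70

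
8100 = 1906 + 6194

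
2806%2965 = 2806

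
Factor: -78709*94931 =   -  7471924079 =-31^1*59^1 * 1609^1*2539^1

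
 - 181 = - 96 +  - 85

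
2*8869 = 17738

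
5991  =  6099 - 108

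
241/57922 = 241/57922 = 0.00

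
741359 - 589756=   151603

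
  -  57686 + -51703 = -109389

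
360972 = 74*4878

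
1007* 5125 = 5160875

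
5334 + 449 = 5783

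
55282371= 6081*9091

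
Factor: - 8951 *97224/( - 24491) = 2^3*3^1*19^( - 1)*1289^ (  -  1 )*4051^1*8951^1 = 870252024/24491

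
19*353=6707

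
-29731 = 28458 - 58189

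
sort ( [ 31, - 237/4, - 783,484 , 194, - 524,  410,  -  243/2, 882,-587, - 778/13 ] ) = [ - 783,- 587 , - 524, - 243/2,  -  778/13, - 237/4,  31, 194,410, 484,  882]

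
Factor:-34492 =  - 2^2*8623^1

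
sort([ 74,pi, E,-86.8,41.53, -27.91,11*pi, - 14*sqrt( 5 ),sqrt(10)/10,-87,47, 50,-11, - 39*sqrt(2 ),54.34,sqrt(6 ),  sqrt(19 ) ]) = [ - 87, - 86.8, - 39 * sqrt(2 ), - 14*sqrt ( 5), - 27.91, - 11,sqrt(10) /10, sqrt(6 ), E,pi,sqrt(19 ), 11*pi, 41.53, 47, 50,54.34,74]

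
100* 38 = 3800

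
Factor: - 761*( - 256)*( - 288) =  - 2^13*3^2*761^1 = - 56107008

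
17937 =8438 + 9499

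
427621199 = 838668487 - 411047288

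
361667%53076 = 43211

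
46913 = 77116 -30203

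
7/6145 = 7/6145 = 0.00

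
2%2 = 0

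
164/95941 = 164/95941= 0.00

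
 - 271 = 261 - 532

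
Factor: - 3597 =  - 3^1*11^1*109^1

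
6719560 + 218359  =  6937919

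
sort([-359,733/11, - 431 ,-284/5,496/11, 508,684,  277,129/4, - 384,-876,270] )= [ - 876,-431,-384 ,-359, - 284/5, 129/4, 496/11,733/11,270, 277, 508,684]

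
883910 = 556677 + 327233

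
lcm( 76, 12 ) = 228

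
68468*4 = 273872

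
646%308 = 30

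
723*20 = 14460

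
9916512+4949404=14865916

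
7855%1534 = 185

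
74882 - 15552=59330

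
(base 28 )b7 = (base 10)315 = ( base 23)dg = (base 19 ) gb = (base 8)473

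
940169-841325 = 98844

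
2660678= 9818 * 271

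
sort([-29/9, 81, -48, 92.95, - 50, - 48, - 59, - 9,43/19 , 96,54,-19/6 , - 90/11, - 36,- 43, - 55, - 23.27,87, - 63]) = [-63, - 59 ,-55 , - 50 , - 48,  -  48 ,-43 , - 36, - 23.27,-9, - 90/11, - 29/9,- 19/6,43/19, 54, 81,87,  92.95,96 ] 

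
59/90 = 59/90 = 0.66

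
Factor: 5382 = 2^1*3^2*13^1*23^1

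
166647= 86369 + 80278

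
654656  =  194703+459953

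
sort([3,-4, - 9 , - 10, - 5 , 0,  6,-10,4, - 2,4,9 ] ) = [ - 10, - 10, - 9, - 5 , - 4, - 2,0 , 3, 4 , 4,6,9]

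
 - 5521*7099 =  - 39193579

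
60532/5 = 60532/5 = 12106.40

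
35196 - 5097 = 30099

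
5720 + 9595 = 15315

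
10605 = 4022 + 6583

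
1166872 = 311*3752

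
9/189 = 1/21=0.05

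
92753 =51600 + 41153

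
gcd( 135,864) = 27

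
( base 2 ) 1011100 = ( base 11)84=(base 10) 92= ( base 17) 57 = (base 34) 2O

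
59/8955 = 59/8955 = 0.01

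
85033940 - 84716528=317412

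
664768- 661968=2800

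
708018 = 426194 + 281824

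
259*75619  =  19585321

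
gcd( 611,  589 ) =1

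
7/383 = 7/383 = 0.02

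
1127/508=2 + 111/508  =  2.22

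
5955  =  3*1985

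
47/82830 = 47/82830 =0.00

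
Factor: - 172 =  - 2^2*43^1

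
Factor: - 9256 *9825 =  - 90940200  =  - 2^3*3^1*5^2*13^1 * 89^1*131^1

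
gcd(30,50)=10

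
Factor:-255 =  - 3^1*5^1*17^1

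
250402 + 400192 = 650594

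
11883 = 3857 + 8026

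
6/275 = 6/275 = 0.02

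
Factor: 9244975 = 5^2 * 31^1*79^1*151^1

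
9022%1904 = 1406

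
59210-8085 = 51125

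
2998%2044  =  954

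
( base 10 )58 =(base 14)42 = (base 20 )2I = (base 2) 111010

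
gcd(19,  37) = 1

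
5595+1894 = 7489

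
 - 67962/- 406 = 33981/203 = 167.39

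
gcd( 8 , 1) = 1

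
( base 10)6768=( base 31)71a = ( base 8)15160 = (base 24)bi0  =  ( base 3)100021200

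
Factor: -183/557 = -3^1 * 61^1*557^( - 1)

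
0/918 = 0= 0.00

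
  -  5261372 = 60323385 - 65584757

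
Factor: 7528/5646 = 4/3 = 2^2*3^( - 1) 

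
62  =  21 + 41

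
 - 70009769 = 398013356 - 468023125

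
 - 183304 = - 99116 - 84188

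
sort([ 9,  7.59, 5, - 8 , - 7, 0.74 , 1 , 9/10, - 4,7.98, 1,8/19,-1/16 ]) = [ - 8, - 7, - 4, - 1/16, 8/19,  0.74, 9/10 , 1,1, 5,7.59,7.98, 9 ]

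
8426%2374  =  1304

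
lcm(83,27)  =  2241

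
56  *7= 392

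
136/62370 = 68/31185 =0.00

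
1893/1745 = 1 + 148/1745 = 1.08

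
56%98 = 56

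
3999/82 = 48 + 63/82 = 48.77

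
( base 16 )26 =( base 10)38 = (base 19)20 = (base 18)22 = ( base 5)123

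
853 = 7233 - 6380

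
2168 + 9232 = 11400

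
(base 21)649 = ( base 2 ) 101010110011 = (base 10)2739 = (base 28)3dn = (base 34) 2cj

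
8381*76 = 636956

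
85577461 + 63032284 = 148609745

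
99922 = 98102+1820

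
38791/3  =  38791/3 =12930.33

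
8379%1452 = 1119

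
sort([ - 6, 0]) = [  -  6,0 ] 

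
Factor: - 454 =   -  2^1*227^1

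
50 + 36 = 86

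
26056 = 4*6514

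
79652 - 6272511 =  - 6192859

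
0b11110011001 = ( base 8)3631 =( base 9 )2601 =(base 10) 1945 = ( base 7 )5446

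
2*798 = 1596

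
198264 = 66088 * 3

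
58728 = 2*29364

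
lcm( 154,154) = 154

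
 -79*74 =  - 5846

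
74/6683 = 74/6683 = 0.01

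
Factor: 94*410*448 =2^8*5^1*7^1*41^1*47^1= 17265920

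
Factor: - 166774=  - 2^1*61^1 * 1367^1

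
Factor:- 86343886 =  - 2^1*23^1*1877041^1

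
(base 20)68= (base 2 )10000000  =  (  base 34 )3q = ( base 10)128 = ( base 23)5D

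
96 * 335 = 32160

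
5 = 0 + 5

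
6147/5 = 6147/5 = 1229.40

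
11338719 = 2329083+9009636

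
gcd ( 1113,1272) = 159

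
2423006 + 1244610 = 3667616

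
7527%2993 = 1541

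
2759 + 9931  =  12690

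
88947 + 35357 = 124304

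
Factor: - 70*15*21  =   - 22050 = - 2^1*3^2*5^2*7^2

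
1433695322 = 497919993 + 935775329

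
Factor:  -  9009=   -  3^2 * 7^1*11^1*13^1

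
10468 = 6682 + 3786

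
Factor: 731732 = 2^2*182933^1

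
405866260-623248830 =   -  217382570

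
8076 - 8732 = -656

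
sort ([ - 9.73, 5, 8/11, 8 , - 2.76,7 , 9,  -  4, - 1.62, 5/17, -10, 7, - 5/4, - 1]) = [  -  10, - 9.73, - 4, - 2.76, - 1.62, - 5/4, - 1, 5/17, 8/11, 5,  7,7, 8,9]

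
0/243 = 0 =0.00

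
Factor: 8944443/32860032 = 2981481/10953344 = 2^( - 7 )*3^1 * 83^( - 1)*1031^( - 1)*993827^1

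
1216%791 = 425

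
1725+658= 2383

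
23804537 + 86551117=110355654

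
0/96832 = 0 =0.00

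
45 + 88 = 133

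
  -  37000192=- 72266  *512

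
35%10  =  5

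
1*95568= 95568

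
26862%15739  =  11123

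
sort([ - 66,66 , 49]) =[ -66,49,66]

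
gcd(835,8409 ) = 1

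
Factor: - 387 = - 3^2*43^1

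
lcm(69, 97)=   6693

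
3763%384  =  307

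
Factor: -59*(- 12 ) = 708 = 2^2*3^1*59^1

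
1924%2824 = 1924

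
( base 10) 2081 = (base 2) 100000100001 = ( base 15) 93b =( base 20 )541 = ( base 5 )31311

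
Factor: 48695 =5^1*9739^1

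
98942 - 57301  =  41641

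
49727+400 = 50127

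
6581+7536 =14117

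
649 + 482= 1131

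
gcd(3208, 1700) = 4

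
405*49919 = 20217195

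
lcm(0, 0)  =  0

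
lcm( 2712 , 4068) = 8136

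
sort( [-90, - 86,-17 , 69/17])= [ - 90, - 86, - 17,69/17 ]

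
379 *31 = 11749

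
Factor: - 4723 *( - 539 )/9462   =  2^( - 1 )* 3^( - 1)*7^2 * 11^1*19^( - 1 )*83^( - 1 )*4723^1 = 2545697/9462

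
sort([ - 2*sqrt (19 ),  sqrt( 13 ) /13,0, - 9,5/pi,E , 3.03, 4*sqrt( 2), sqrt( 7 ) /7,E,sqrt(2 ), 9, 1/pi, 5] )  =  [ - 9, - 2*sqrt(19), 0, sqrt(13 )/13, 1/pi, sqrt ( 7) /7 , sqrt(2 ), 5/pi, E,E, 3.03, 5, 4*sqrt( 2), 9]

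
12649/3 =12649/3 = 4216.33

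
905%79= 36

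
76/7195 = 76/7195 =0.01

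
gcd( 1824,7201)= 19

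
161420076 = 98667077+62752999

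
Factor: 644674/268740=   322337/134370 =2^( - 1)*3^( - 2)*5^(-1)*17^1*67^1*283^1 *1493^( - 1) 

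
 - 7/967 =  - 7/967= - 0.01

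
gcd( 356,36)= 4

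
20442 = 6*3407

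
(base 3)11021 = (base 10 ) 115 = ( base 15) 7a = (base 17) 6d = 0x73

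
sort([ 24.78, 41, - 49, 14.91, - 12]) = [ - 49 , -12,14.91,24.78, 41]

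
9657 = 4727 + 4930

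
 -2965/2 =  - 1483 + 1/2 = -1482.50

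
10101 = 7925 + 2176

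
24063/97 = 248 + 7/97 = 248.07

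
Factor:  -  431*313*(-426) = 57468678 = 2^1*3^1*71^1*313^1*431^1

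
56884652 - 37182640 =19702012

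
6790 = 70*97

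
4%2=0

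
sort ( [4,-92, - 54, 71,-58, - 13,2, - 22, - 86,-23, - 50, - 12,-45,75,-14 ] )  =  [-92,-86,-58, - 54 , - 50,-45,-23,-22 , - 14,  -  13,-12,2,  4,  71,75]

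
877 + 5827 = 6704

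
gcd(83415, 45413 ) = 1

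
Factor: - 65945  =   - 5^1*11^2 * 109^1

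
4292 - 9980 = -5688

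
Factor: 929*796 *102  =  75427368= 2^3*3^1 * 17^1*199^1*929^1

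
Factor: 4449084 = 2^2*3^1*499^1*743^1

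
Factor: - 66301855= - 5^1*13260371^1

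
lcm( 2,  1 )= 2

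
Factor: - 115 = - 5^1*23^1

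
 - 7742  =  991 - 8733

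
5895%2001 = 1893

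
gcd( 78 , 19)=1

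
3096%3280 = 3096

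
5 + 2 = 7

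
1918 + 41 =1959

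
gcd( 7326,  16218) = 18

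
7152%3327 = 498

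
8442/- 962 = -4221/481 = -8.78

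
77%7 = 0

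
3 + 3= 6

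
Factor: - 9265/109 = -85= -5^1*17^1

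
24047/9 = 2671+8/9= 2671.89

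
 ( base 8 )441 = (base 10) 289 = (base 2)100100001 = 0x121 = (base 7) 562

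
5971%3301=2670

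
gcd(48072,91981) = 1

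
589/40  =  14  +  29/40 = 14.72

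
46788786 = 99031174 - 52242388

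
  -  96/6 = -16 = -  16.00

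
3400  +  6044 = 9444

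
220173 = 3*73391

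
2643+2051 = 4694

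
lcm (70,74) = 2590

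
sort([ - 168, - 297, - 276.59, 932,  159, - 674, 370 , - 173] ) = [ - 674,-297, - 276.59  , -173, - 168, 159, 370 , 932 ]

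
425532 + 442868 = 868400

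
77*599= 46123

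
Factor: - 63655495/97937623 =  - 5^1*7^( - 2 ) * 1998727^( - 1 )*12731099^1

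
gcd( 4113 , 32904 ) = 4113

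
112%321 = 112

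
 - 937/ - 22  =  42 + 13/22=42.59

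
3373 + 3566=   6939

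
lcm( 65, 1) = 65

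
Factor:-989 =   -  23^1 *43^1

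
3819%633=21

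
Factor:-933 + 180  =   - 3^1*251^1 = - 753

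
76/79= 76/79 =0.96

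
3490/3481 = 1 + 9/3481 = 1.00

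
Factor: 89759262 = 2^1 * 3^1*37^1*404321^1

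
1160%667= 493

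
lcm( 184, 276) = 552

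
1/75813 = 1/75813= 0.00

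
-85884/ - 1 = 85884 + 0/1 = 85884.00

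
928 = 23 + 905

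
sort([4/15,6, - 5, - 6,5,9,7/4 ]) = [-6, -5,4/15, 7/4, 5,6,9]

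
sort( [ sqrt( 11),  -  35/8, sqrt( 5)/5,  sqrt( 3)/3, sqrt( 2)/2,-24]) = [ - 24, - 35/8, sqrt( 5)/5,sqrt( 3) /3,sqrt( 2)/2, sqrt ( 11 )]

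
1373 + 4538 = 5911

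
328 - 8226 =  -7898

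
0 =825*0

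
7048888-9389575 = -2340687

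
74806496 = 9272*8068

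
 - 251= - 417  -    -  166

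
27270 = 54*505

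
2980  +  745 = 3725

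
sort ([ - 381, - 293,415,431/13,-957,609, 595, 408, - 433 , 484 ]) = [ - 957, - 433, - 381, - 293, 431/13, 408, 415, 484, 595, 609]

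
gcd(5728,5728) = 5728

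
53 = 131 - 78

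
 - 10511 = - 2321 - 8190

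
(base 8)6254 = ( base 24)5F4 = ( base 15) e64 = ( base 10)3244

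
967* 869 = 840323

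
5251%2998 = 2253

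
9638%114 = 62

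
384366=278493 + 105873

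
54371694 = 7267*7482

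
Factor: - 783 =-3^3*29^1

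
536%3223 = 536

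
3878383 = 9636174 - 5757791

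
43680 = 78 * 560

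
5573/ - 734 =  - 8 + 299/734  =  -  7.59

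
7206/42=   1201/7 = 171.57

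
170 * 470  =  79900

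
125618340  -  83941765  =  41676575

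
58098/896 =29049/448 = 64.84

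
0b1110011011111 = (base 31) 7ld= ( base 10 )7391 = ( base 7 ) 30356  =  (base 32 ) 76V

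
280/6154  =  140/3077 = 0.05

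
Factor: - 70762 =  - 2^1*35381^1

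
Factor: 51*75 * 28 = 2^2 * 3^2*5^2*7^1*17^1 = 107100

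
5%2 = 1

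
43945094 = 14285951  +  29659143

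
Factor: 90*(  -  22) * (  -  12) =23760 = 2^4*3^3*5^1*11^1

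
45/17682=15/5894 = 0.00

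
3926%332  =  274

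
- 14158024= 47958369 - 62116393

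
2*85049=170098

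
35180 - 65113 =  - 29933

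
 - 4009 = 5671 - 9680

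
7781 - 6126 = 1655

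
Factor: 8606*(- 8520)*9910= -726632119200 = - 2^5*3^1*5^2*13^1*71^1  *  331^1 * 991^1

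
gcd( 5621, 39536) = 7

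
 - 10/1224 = - 5/612= - 0.01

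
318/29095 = 318/29095 =0.01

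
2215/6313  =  2215/6313 = 0.35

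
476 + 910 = 1386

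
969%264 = 177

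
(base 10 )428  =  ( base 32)DC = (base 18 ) 15E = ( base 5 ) 3203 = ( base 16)1ac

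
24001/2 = 24001/2 = 12000.50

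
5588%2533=522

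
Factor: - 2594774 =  -2^1*7^1*13^1*53^1*269^1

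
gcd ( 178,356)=178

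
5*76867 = 384335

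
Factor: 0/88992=0^1 = 0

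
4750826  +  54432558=59183384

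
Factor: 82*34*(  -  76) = - 2^4*17^1 * 19^1*41^1= - 211888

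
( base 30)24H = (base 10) 1937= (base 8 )3621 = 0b11110010001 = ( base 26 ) 2MD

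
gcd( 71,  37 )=1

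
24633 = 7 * 3519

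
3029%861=446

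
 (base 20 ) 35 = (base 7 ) 122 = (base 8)101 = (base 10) 65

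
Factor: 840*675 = 2^3*3^4 * 5^3*7^1 =567000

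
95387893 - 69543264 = 25844629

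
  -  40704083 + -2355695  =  -43059778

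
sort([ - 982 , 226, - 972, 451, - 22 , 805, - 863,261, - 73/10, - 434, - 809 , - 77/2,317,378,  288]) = [ - 982 ,-972, - 863 ,-809, - 434,-77/2,-22 , - 73/10, 226,261,288, 317,378, 451,805]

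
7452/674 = 11+19/337=11.06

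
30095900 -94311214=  - 64215314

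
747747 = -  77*(-9711) 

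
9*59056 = 531504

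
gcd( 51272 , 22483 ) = 1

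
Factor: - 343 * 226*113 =-8759534=- 2^1*7^3*113^2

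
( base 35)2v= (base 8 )145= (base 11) 92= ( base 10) 101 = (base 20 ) 51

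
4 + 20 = 24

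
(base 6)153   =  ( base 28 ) 2D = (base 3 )2120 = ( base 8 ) 105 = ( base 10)69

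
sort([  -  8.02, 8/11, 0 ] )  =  [ - 8.02,0,8/11] 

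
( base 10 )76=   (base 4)1030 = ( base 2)1001100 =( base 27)2m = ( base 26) 2O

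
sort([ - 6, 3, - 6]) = [-6, - 6,3] 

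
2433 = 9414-6981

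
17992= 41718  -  23726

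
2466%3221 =2466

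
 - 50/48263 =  - 50/48263 = - 0.00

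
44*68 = 2992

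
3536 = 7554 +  - 4018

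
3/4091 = 3/4091 = 0.00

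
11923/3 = 3974 + 1/3  =  3974.33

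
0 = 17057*0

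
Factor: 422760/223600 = 813/430=2^( - 1)*3^1 * 5^(-1 )*43^( - 1)*271^1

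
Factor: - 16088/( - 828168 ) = 2011/103521 = 3^( -1 )*11^( - 1)*2011^1*3137^( - 1 )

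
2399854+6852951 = 9252805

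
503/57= 8 + 47/57 = 8.82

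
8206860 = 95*86388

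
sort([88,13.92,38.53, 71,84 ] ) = [13.92,38.53,71, 84, 88 ] 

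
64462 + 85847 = 150309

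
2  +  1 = 3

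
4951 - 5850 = -899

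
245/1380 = 49/276 = 0.18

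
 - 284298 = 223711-508009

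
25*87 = 2175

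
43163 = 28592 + 14571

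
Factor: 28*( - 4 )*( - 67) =2^4*7^1*67^1=7504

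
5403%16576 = 5403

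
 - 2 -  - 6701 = 6699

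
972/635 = 972/635 = 1.53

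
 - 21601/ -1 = 21601/1 = 21601.00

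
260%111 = 38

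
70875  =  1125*63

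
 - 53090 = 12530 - 65620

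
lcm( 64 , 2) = 64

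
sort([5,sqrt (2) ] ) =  [sqrt( 2), 5] 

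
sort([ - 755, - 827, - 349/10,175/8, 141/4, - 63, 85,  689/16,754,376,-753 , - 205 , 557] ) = [ - 827, - 755, - 753, - 205, - 63, - 349/10,175/8,141/4,689/16,85,376,557,754 ] 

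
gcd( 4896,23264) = 32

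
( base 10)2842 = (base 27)3o7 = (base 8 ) 5432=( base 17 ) 9e3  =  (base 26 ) 458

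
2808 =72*39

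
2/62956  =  1/31478  =  0.00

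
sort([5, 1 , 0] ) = [ 0,1,5]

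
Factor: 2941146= 2^1*3^2*13^1 * 12569^1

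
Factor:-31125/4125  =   - 11^( - 1)*83^1 = -83/11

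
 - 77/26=-3 + 1/26 = - 2.96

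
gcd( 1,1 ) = 1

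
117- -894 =1011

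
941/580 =1 + 361/580=1.62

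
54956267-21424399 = 33531868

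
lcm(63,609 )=1827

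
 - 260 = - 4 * 65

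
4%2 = 0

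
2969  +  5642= 8611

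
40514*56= 2268784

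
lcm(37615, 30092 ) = 150460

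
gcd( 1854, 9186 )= 6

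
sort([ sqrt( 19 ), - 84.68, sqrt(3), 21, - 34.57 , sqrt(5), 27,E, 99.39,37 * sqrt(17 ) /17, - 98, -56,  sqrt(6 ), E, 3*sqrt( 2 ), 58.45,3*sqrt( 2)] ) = [ - 98, - 84.68, - 56, - 34.57, sqrt( 3),sqrt( 5 ),sqrt( 6 ),E,  E,3*sqrt( 2), 3*sqrt(2), sqrt(19),  37*sqrt(17)/17, 21, 27 , 58.45, 99.39 ]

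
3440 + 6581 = 10021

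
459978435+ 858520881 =1318499316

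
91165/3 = 30388  +  1/3 = 30388.33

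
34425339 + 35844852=70270191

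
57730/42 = 28865/21 = 1374.52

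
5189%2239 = 711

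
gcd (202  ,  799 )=1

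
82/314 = 41/157 = 0.26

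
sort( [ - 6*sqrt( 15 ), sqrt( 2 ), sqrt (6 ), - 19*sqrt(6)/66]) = [  -  6*sqrt( 15 ),-19*  sqrt(  6)/66, sqrt( 2), sqrt(6 )]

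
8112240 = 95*85392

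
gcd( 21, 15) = 3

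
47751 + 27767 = 75518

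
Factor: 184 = 2^3*23^1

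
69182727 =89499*773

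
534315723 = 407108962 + 127206761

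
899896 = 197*4568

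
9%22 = 9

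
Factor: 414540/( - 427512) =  - 735/758 = -  2^( - 1 )*3^1*5^1*7^2*379^ (-1 )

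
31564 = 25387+6177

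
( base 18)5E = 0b1101000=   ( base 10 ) 104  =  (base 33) 35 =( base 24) 48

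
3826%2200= 1626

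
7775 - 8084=-309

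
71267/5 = 14253+2/5 = 14253.40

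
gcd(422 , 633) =211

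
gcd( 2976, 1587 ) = 3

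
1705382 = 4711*362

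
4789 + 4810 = 9599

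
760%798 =760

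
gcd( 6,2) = 2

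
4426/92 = 2213/46 = 48.11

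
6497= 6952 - 455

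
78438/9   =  8715 + 1/3 = 8715.33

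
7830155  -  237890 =7592265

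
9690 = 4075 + 5615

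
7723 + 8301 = 16024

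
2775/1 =2775 = 2775.00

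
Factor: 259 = 7^1*37^1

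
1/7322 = 1/7322 = 0.00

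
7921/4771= 7921/4771= 1.66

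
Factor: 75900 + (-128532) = -52632 = - 2^3 * 3^2*17^1*43^1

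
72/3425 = 72/3425 = 0.02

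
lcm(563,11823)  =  11823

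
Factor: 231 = 3^1*7^1 * 11^1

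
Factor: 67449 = 3^1*22483^1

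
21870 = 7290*3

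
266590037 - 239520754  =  27069283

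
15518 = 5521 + 9997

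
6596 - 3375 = 3221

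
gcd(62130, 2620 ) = 10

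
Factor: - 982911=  - 3^1*47^1* 6971^1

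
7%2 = 1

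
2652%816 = 204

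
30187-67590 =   -  37403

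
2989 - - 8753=11742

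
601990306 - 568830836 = 33159470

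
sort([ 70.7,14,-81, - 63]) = [ - 81,-63, 14, 70.7 ] 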